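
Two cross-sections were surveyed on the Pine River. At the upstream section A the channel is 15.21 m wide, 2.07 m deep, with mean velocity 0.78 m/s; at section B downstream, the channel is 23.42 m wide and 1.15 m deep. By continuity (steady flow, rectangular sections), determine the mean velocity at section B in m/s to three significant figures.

Q = A₁V₁ = (15.21×2.07) × 0.78 = 24.56 m³/s
A₂ = 23.42 × 1.15 = 26.93 m²
V₂ = Q/A₂ = 24.56/26.93 = 0.9118 m/s

0.912 m/s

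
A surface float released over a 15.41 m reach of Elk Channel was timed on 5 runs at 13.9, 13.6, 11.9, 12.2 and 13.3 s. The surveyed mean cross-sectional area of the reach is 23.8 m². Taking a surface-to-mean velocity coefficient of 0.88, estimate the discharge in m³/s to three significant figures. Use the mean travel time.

t̄ = (13.9 + 13.6 + 11.9 + 12.2 + 13.3) / 5 = 12.98 s
v_surface = L / t̄ = 15.41 / 12.98 = 1.187 m/s
v_mean = 0.88 × 1.187 = 1.045 m/s
Q = A × v_mean = 23.8 × 1.045 = 24.86 m³/s

24.9 m³/s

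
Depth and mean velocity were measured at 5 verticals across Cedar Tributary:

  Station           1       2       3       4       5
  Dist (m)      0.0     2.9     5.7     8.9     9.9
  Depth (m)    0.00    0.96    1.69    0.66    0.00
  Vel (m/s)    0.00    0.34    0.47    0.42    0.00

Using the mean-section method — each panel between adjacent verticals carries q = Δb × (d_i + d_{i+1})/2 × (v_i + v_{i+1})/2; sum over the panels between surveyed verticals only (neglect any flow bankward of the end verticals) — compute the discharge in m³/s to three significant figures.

Panel 1-2: Δb = 2.9 m, d̄ = (0.00+0.96)/2 = 0.48, v̄ = (0.00+0.34)/2 = 0.17 → q = 2.9×0.48×0.17 = 0.2366 m³/s
Panel 2-3: Δb = 2.8 m, d̄ = (0.96+1.69)/2 = 1.325, v̄ = (0.34+0.47)/2 = 0.405 → q = 2.8×1.325×0.405 = 1.503 m³/s
Panel 3-4: Δb = 3.2 m, d̄ = (1.69+0.66)/2 = 1.175, v̄ = (0.47+0.42)/2 = 0.445 → q = 3.2×1.175×0.445 = 1.673 m³/s
Panel 4-5: Δb = 1 m, d̄ = (0.66+0.00)/2 = 0.33, v̄ = (0.42+0.00)/2 = 0.21 → q = 1×0.33×0.21 = 0.06930 m³/s
Q = Σ q = 3.482 m³/s

3.48 m³/s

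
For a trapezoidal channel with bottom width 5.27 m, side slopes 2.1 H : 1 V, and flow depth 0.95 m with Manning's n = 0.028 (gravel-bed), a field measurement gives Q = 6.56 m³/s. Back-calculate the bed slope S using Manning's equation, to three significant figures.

0.00111

A = (b + z·y)·y = (5.27 + 2.1×0.95)×0.95 = 6.902 m²
P = b + 2y√(1+z²) = 5.27 + 2×0.95×√(1+2.1²) = 9.689 m
R = A/P = 6.902/9.689 = 0.7123 m
S = (Q·n / (1·A·R^(2/3)))² = (6.56×0.028 / (1×6.902×0.7976))² = 0.001113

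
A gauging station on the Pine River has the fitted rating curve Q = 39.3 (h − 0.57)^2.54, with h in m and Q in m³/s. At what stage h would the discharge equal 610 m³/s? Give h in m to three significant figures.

3.51 m

h − h₀ = (Q/C)^(1/b) = (610/39.3)^(1/2.54) = 2.944 m
h = 0.57 + 2.944 = 3.514 m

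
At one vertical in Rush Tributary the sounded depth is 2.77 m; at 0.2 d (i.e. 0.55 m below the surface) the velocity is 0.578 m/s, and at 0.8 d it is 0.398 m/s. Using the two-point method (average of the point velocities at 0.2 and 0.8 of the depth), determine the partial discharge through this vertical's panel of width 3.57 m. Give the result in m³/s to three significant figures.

v̄ = (0.578 + 0.398) / 2 = 0.4880 m/s
q = v̄ × d × w = 0.4880 × 2.77 × 3.57 = 4.826 m³/s

4.83 m³/s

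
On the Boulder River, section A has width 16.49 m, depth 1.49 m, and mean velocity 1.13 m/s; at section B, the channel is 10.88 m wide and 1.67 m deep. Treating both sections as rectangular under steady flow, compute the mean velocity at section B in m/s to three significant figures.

Q = A₁V₁ = (16.49×1.49) × 1.13 = 27.76 m³/s
A₂ = 10.88 × 1.67 = 18.17 m²
V₂ = Q/A₂ = 27.76/18.17 = 1.528 m/s

1.53 m/s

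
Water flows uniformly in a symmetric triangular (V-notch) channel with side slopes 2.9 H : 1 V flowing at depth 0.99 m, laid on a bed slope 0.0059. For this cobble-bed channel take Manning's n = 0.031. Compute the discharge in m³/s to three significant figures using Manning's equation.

4.24 m³/s

A = z·y² = 2.9×0.99² = 2.842 m²
P = 2y√(1+z²) = 2×0.99×√(1+2.9²) = 6.074 m
R = A/P = 2.842/6.074 = 0.4680 m
Q = (1/n)·A·R^(2/3)·S^(1/2) = (1/0.031) × 2.842 × 0.4680^(2/3) × 0.0059^(1/2) = 4.245 m³/s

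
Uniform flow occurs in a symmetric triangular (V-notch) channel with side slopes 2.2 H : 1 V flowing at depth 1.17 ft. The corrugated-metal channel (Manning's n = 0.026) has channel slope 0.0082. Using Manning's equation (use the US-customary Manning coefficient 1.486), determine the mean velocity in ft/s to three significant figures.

3.40 ft/s

A = z·y² = 2.2×1.17² = 3.012 ft²
P = 2y√(1+z²) = 2×1.17×√(1+2.2²) = 5.655 ft
R = A/P = 3.012/5.655 = 0.5326 ft
Q = (1.486/n)·A·R^(2/3)·S^(1/2) = (1.486/0.026) × 3.012 × 0.5326^(2/3) × 0.0082^(1/2) = 10.24 ft³/s
V = Q/A = 10.24/3.012 = 3.400 ft/s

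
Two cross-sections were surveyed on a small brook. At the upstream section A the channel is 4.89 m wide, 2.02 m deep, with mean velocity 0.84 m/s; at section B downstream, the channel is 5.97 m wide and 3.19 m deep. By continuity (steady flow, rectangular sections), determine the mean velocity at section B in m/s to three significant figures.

0.436 m/s

Q = A₁V₁ = (4.89×2.02) × 0.84 = 8.297 m³/s
A₂ = 5.97 × 3.19 = 19.04 m²
V₂ = Q/A₂ = 8.297/19.04 = 0.4357 m/s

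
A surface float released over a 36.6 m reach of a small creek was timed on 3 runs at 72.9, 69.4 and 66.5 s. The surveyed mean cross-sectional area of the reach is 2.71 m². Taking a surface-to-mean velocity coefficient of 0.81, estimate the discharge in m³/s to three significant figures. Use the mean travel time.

t̄ = (72.9 + 69.4 + 66.5) / 3 = 69.6 s
v_surface = L / t̄ = 36.6 / 69.6 = 0.5259 m/s
v_mean = 0.81 × 0.5259 = 0.4259 m/s
Q = A × v_mean = 2.71 × 0.4259 = 1.154 m³/s

1.15 m³/s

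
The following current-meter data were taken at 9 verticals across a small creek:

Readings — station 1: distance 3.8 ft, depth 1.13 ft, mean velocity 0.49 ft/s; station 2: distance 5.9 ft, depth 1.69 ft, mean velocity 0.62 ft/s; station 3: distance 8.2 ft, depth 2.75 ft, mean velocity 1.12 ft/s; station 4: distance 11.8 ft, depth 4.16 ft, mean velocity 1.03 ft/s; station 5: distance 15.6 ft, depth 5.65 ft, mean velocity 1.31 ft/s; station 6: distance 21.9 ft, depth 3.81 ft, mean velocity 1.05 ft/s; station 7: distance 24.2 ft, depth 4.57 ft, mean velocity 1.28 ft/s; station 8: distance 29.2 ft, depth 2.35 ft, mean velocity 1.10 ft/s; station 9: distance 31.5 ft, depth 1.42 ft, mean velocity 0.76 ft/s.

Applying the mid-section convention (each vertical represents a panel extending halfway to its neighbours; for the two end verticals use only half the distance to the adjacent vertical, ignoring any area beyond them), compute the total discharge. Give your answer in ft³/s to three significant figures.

114 ft³/s

w_1 = (5.9 − 3.8)/2 = 1.05 ft; q_1 = 0.49 × 1.13 × 1.05 = 0.5814 ft³/s
w_2 = (8.2 − 3.8)/2 = 2.2 ft; q_2 = 0.62 × 1.69 × 2.2 = 2.305 ft³/s
w_3 = (11.8 − 5.9)/2 = 2.95 ft; q_3 = 1.12 × 2.75 × 2.95 = 9.086 ft³/s
w_4 = (15.6 − 8.2)/2 = 3.7 ft; q_4 = 1.03 × 4.16 × 3.7 = 15.85 ft³/s
w_5 = (21.9 − 11.8)/2 = 5.05 ft; q_5 = 1.31 × 5.65 × 5.05 = 37.38 ft³/s
w_6 = (24.2 − 15.6)/2 = 4.3 ft; q_6 = 1.05 × 3.81 × 4.3 = 17.20 ft³/s
w_7 = (29.2 − 21.9)/2 = 3.65 ft; q_7 = 1.28 × 4.57 × 3.65 = 21.35 ft³/s
w_8 = (31.5 − 24.2)/2 = 3.65 ft; q_8 = 1.10 × 2.35 × 3.65 = 9.435 ft³/s
w_9 = (31.5 − 29.2)/2 = 1.15 ft; q_9 = 0.76 × 1.42 × 1.15 = 1.241 ft³/s
Q = Σ qᵢ = 114.4 ft³/s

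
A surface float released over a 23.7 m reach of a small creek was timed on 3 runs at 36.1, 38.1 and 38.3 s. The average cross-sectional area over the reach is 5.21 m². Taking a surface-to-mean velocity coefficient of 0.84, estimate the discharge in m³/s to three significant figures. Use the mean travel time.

2.77 m³/s

t̄ = (36.1 + 38.1 + 38.3) / 3 = 37.5 s
v_surface = L / t̄ = 23.7 / 37.5 = 0.6320 m/s
v_mean = 0.84 × 0.6320 = 0.5309 m/s
Q = A × v_mean = 5.21 × 0.5309 = 2.766 m³/s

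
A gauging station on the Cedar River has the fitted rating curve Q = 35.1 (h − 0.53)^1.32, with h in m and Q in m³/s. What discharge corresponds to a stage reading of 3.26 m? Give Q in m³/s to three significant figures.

Q = 35.1 × (3.26 − 0.53)^1.32 = 35.1 × 2.73^1.32 = 132.1 m³/s

132 m³/s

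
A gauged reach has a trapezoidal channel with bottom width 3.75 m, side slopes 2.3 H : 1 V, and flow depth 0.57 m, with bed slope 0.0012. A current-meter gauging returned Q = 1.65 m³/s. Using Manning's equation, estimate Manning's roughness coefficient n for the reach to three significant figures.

0.0348

A = (b + z·y)·y = (3.75 + 2.3×0.57)×0.57 = 2.885 m²
P = b + 2y√(1+z²) = 3.75 + 2×0.57×√(1+2.3²) = 6.609 m
R = A/P = 2.885/6.609 = 0.4365 m
n = (1/Q)·A·R^(2/3)·S^(1/2) = (1/1.65) × 2.885 × 0.5754 × 0.03464 = 0.03485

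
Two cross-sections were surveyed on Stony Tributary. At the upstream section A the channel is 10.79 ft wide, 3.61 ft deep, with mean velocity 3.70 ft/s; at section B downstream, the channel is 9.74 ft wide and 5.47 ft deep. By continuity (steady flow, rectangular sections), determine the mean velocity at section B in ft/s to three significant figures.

2.71 ft/s

Q = A₁V₁ = (10.79×3.61) × 3.70 = 144.1 ft³/s
A₂ = 9.74 × 5.47 = 53.28 ft²
V₂ = Q/A₂ = 144.1/53.28 = 2.705 ft/s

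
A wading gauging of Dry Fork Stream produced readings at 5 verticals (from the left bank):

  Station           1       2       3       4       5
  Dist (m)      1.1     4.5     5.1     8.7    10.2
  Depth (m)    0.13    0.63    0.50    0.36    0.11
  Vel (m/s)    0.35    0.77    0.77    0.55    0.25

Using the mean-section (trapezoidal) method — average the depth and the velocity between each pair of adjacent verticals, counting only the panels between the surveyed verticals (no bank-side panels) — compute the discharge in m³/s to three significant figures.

Panel 1-2: Δb = 3.4 m, d̄ = (0.13+0.63)/2 = 0.38, v̄ = (0.35+0.77)/2 = 0.56 → q = 3.4×0.38×0.56 = 0.7235 m³/s
Panel 2-3: Δb = 0.6 m, d̄ = (0.63+0.50)/2 = 0.565, v̄ = (0.77+0.77)/2 = 0.77 → q = 0.6×0.565×0.77 = 0.2610 m³/s
Panel 3-4: Δb = 3.6 m, d̄ = (0.50+0.36)/2 = 0.43, v̄ = (0.77+0.55)/2 = 0.66 → q = 3.6×0.43×0.66 = 1.022 m³/s
Panel 4-5: Δb = 1.5 m, d̄ = (0.36+0.11)/2 = 0.235, v̄ = (0.55+0.25)/2 = 0.4 → q = 1.5×0.235×0.4 = 0.1410 m³/s
Q = Σ q = 2.147 m³/s

2.15 m³/s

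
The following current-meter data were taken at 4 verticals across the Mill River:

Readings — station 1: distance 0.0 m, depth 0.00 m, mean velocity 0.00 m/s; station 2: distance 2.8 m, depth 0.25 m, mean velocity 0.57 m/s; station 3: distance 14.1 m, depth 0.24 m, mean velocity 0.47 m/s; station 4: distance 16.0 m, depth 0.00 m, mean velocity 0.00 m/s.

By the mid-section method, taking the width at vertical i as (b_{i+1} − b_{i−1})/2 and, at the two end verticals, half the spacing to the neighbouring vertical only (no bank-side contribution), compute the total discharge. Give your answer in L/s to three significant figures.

1750 L/s

w_2 = (14.1 − 0.0)/2 = 7.05 m; q_2 = 0.57 × 0.25 × 7.05 = 1.005 m³/s
w_3 = (16.0 − 2.8)/2 = 6.6 m; q_3 = 0.47 × 0.24 × 6.6 = 0.7445 m³/s
Stations 1, 4 contribute zero (depth or velocity is 0).
Q = Σ qᵢ = 1.749 m³/s
= 1.749 × 1000 = 1749 L/s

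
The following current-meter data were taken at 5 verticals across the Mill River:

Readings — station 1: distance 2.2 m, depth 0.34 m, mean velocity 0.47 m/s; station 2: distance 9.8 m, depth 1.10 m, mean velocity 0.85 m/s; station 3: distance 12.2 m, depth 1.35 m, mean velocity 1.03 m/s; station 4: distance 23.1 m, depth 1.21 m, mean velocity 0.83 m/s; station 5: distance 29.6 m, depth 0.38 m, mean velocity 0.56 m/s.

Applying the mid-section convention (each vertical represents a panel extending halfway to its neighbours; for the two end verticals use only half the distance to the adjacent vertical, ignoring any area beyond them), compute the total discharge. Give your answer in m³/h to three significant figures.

86200 m³/h

w_1 = (9.8 − 2.2)/2 = 3.8 m; q_1 = 0.47 × 0.34 × 3.8 = 0.6072 m³/s
w_2 = (12.2 − 2.2)/2 = 5 m; q_2 = 0.85 × 1.10 × 5 = 4.675 m³/s
w_3 = (23.1 − 9.8)/2 = 6.65 m; q_3 = 1.03 × 1.35 × 6.65 = 9.247 m³/s
w_4 = (29.6 − 12.2)/2 = 8.7 m; q_4 = 0.83 × 1.21 × 8.7 = 8.737 m³/s
w_5 = (29.6 − 23.1)/2 = 3.25 m; q_5 = 0.56 × 0.38 × 3.25 = 0.6916 m³/s
Q = Σ qᵢ = 23.96 m³/s
= 23.96 × 3600 = 86250 m³/h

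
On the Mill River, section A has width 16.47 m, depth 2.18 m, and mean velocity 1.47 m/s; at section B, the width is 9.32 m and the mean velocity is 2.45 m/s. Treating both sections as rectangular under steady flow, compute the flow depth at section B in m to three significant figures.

2.31 m

Q = A₁V₁ = (16.47×2.18) × 1.47 = 52.78 m³/s
d₂ = Q/(b₂ V₂) = 52.78/(9.32×2.45) = 2.311 m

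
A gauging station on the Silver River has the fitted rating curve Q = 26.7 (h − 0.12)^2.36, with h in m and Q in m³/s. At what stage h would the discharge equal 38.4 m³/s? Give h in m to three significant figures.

h − h₀ = (Q/C)^(1/b) = (38.4/26.7)^(1/2.36) = 1.166 m
h = 0.12 + 1.166 = 1.286 m

1.29 m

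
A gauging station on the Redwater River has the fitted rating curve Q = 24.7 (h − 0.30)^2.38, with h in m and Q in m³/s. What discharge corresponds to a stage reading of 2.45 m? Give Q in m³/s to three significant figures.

153 m³/s

Q = 24.7 × (2.45 − 0.30)^2.38 = 24.7 × 2.15^2.38 = 152.7 m³/s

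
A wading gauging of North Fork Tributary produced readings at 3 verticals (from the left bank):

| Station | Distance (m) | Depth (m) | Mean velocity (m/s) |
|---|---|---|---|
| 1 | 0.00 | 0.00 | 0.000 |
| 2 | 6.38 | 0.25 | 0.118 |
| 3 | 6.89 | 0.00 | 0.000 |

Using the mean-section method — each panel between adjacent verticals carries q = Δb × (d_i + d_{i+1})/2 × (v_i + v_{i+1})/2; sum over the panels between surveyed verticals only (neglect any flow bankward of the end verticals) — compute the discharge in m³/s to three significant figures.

Panel 1-2: Δb = 6.38 m, d̄ = (0.00+0.25)/2 = 0.125, v̄ = (0.000+0.118)/2 = 0.059 → q = 6.38×0.125×0.059 = 0.04705 m³/s
Panel 2-3: Δb = 0.51 m, d̄ = (0.25+0.00)/2 = 0.125, v̄ = (0.118+0.000)/2 = 0.059 → q = 0.51×0.125×0.059 = 0.003761 m³/s
Q = Σ q = 0.05081 m³/s

0.0508 m³/s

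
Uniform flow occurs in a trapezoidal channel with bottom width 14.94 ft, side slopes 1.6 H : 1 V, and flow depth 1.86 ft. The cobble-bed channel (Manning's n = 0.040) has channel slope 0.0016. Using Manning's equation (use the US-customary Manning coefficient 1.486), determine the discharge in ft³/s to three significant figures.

A = (b + z·y)·y = (14.94 + 1.6×1.86)×1.86 = 33.32 ft²
P = b + 2y√(1+z²) = 14.94 + 2×1.86×√(1+1.6²) = 21.96 ft
R = A/P = 33.32/21.96 = 1.518 ft
Q = (1.486/n)·A·R^(2/3)·S^(1/2) = (1.486/0.040) × 33.32 × 1.518^(2/3) × 0.0016^(1/2) = 65.39 ft³/s

65.4 ft³/s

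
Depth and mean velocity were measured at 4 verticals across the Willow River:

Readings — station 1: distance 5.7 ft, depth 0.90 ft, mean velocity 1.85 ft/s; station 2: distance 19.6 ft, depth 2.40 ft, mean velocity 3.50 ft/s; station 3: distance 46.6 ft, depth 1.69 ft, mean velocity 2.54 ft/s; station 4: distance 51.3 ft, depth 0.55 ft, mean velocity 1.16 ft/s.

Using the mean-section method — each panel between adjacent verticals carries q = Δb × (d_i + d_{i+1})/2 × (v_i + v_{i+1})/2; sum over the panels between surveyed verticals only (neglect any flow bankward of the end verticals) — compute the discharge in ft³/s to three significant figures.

Panel 1-2: Δb = 13.9 ft, d̄ = (0.90+2.40)/2 = 1.65, v̄ = (1.85+3.50)/2 = 2.675 → q = 13.9×1.65×2.675 = 61.35 ft³/s
Panel 2-3: Δb = 27 ft, d̄ = (2.40+1.69)/2 = 2.045, v̄ = (3.50+2.54)/2 = 3.02 → q = 27×2.045×3.02 = 166.7 ft³/s
Panel 3-4: Δb = 4.7 ft, d̄ = (1.69+0.55)/2 = 1.12, v̄ = (2.54+1.16)/2 = 1.85 → q = 4.7×1.12×1.85 = 9.738 ft³/s
Q = Σ q = 237.8 ft³/s

238 ft³/s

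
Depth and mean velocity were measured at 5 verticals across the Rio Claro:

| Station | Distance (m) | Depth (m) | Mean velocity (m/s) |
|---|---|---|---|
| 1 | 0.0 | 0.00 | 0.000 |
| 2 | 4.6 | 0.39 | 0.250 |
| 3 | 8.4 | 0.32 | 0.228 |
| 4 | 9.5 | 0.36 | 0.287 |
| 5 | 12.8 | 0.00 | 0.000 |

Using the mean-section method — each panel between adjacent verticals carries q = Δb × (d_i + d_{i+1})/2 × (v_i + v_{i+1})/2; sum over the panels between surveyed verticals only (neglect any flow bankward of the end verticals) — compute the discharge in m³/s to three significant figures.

0.616 m³/s

Panel 1-2: Δb = 4.6 m, d̄ = (0.00+0.39)/2 = 0.195, v̄ = (0.000+0.250)/2 = 0.125 → q = 4.6×0.195×0.125 = 0.1121 m³/s
Panel 2-3: Δb = 3.8 m, d̄ = (0.39+0.32)/2 = 0.355, v̄ = (0.250+0.228)/2 = 0.239 → q = 3.8×0.355×0.239 = 0.3224 m³/s
Panel 3-4: Δb = 1.1 m, d̄ = (0.32+0.36)/2 = 0.34, v̄ = (0.228+0.287)/2 = 0.2575 → q = 1.1×0.34×0.2575 = 0.09631 m³/s
Panel 4-5: Δb = 3.3 m, d̄ = (0.36+0.00)/2 = 0.18, v̄ = (0.287+0.000)/2 = 0.1435 → q = 3.3×0.18×0.1435 = 0.08524 m³/s
Q = Σ q = 0.6161 m³/s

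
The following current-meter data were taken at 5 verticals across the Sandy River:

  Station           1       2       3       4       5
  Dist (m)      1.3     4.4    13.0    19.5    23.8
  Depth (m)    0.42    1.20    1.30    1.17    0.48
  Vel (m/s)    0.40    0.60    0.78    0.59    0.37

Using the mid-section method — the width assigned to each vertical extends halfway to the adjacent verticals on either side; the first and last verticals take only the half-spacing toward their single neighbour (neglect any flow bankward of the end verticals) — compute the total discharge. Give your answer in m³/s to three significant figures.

w_1 = (4.4 − 1.3)/2 = 1.55 m; q_1 = 0.40 × 0.42 × 1.55 = 0.2604 m³/s
w_2 = (13.0 − 1.3)/2 = 5.85 m; q_2 = 0.60 × 1.20 × 5.85 = 4.212 m³/s
w_3 = (19.5 − 4.4)/2 = 7.55 m; q_3 = 0.78 × 1.30 × 7.55 = 7.656 m³/s
w_4 = (23.8 − 13.0)/2 = 5.4 m; q_4 = 0.59 × 1.17 × 5.4 = 3.728 m³/s
w_5 = (23.8 − 19.5)/2 = 2.15 m; q_5 = 0.37 × 0.48 × 2.15 = 0.3818 m³/s
Q = Σ qᵢ = 16.24 m³/s

16.2 m³/s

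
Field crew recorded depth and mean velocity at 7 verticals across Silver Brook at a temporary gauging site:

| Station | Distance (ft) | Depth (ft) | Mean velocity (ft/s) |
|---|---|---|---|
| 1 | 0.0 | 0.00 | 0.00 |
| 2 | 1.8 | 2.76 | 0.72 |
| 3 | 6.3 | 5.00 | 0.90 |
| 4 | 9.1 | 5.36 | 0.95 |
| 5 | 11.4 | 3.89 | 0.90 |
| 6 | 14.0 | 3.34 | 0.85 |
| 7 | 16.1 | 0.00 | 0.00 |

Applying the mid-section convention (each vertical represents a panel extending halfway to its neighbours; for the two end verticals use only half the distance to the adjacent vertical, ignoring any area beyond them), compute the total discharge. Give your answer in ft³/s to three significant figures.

w_2 = (6.3 − 0.0)/2 = 3.15 ft; q_2 = 0.72 × 2.76 × 3.15 = 6.260 ft³/s
w_3 = (9.1 − 1.8)/2 = 3.65 ft; q_3 = 0.90 × 5.00 × 3.65 = 16.43 ft³/s
w_4 = (11.4 − 6.3)/2 = 2.55 ft; q_4 = 0.95 × 5.36 × 2.55 = 12.98 ft³/s
w_5 = (14.0 − 9.1)/2 = 2.45 ft; q_5 = 0.90 × 3.89 × 2.45 = 8.577 ft³/s
w_6 = (16.1 − 11.4)/2 = 2.35 ft; q_6 = 0.85 × 3.34 × 2.35 = 6.672 ft³/s
Stations 1, 7 contribute zero (depth or velocity is 0).
Q = Σ qᵢ = 50.92 ft³/s

50.9 ft³/s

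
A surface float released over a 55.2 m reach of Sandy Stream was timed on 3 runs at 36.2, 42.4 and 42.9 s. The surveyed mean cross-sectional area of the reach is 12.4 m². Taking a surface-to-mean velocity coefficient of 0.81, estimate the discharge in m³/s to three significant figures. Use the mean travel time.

13.7 m³/s

t̄ = (36.2 + 42.4 + 42.9) / 3 = 40.5 s
v_surface = L / t̄ = 55.2 / 40.5 = 1.363 m/s
v_mean = 0.81 × 1.363 = 1.104 m/s
Q = A × v_mean = 12.4 × 1.104 = 13.69 m³/s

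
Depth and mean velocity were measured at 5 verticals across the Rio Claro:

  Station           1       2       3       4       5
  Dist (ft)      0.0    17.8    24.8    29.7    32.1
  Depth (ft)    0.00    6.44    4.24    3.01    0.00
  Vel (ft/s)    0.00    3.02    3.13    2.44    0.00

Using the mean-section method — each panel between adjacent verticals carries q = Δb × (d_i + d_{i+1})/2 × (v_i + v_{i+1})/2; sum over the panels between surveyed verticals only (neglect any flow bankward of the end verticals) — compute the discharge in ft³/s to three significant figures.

Panel 1-2: Δb = 17.8 ft, d̄ = (0.00+6.44)/2 = 3.22, v̄ = (0.00+3.02)/2 = 1.51 → q = 17.8×3.22×1.51 = 86.55 ft³/s
Panel 2-3: Δb = 7 ft, d̄ = (6.44+4.24)/2 = 5.34, v̄ = (3.02+3.13)/2 = 3.075 → q = 7×5.34×3.075 = 114.9 ft³/s
Panel 3-4: Δb = 4.9 ft, d̄ = (4.24+3.01)/2 = 3.625, v̄ = (3.13+2.44)/2 = 2.785 → q = 4.9×3.625×2.785 = 49.47 ft³/s
Panel 4-5: Δb = 2.4 ft, d̄ = (3.01+0.00)/2 = 1.505, v̄ = (2.44+0.00)/2 = 1.22 → q = 2.4×1.505×1.22 = 4.407 ft³/s
Q = Σ q = 255.4 ft³/s

255 ft³/s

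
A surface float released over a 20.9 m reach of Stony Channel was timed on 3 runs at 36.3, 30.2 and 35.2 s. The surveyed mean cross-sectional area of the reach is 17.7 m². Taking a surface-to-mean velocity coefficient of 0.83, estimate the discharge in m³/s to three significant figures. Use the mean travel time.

9.06 m³/s

t̄ = (36.3 + 30.2 + 35.2) / 3 = 33.9 s
v_surface = L / t̄ = 20.9 / 33.9 = 0.6165 m/s
v_mean = 0.83 × 0.6165 = 0.5117 m/s
Q = A × v_mean = 17.7 × 0.5117 = 9.057 m³/s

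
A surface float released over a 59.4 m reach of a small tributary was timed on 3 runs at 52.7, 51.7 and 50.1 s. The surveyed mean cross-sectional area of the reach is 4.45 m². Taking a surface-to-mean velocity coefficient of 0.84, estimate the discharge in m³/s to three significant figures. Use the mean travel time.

4.31 m³/s

t̄ = (52.7 + 51.7 + 50.1) / 3 = 51.5 s
v_surface = L / t̄ = 59.4 / 51.5 = 1.153 m/s
v_mean = 0.84 × 1.153 = 0.9689 m/s
Q = A × v_mean = 4.45 × 0.9689 = 4.311 m³/s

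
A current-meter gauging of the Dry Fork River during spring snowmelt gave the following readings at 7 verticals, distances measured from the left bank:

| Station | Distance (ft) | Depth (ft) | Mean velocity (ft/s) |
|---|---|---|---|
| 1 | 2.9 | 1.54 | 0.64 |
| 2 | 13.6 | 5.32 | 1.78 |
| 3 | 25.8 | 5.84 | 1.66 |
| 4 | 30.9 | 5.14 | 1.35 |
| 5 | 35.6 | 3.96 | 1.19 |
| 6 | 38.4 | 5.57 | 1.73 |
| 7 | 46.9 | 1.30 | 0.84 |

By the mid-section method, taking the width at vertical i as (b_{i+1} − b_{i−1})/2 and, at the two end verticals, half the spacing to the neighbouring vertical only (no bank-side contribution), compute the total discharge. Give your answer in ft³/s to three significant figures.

308 ft³/s

w_1 = (13.6 − 2.9)/2 = 5.35 ft; q_1 = 0.64 × 1.54 × 5.35 = 5.273 ft³/s
w_2 = (25.8 − 2.9)/2 = 11.45 ft; q_2 = 1.78 × 5.32 × 11.45 = 108.4 ft³/s
w_3 = (30.9 − 13.6)/2 = 8.65 ft; q_3 = 1.66 × 5.84 × 8.65 = 83.86 ft³/s
w_4 = (35.6 − 25.8)/2 = 4.9 ft; q_4 = 1.35 × 5.14 × 4.9 = 34.00 ft³/s
w_5 = (38.4 − 30.9)/2 = 3.75 ft; q_5 = 1.19 × 3.96 × 3.75 = 17.67 ft³/s
w_6 = (46.9 − 35.6)/2 = 5.65 ft; q_6 = 1.73 × 5.57 × 5.65 = 54.44 ft³/s
w_7 = (46.9 − 38.4)/2 = 4.25 ft; q_7 = 0.84 × 1.30 × 4.25 = 4.641 ft³/s
Q = Σ qᵢ = 308.3 ft³/s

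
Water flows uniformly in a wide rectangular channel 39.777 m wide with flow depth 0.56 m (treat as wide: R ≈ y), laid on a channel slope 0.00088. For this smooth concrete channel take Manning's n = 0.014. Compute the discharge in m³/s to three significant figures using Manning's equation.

32.1 m³/s

A = b·y = 39.777 × 0.56 = 22.28 m²
Wide channel: R ≈ y = 0.56 m
Q = (1/n)·A·R^(2/3)·S^(1/2) = (1/0.014) × 22.28 × 0.5600^(2/3) × 0.00088^(1/2) = 32.07 m³/s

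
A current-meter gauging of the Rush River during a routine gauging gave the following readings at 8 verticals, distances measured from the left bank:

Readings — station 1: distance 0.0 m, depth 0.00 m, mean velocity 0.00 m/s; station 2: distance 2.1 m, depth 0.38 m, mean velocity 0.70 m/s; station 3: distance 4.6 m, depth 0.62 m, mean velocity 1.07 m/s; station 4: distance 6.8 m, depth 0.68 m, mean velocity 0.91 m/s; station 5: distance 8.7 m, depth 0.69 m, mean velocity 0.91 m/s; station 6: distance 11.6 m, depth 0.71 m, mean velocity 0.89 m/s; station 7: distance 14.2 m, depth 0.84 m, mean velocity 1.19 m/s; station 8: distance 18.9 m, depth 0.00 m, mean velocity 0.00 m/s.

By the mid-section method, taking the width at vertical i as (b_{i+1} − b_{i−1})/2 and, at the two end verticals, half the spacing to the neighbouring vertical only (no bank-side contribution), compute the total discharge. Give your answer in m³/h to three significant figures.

w_2 = (4.6 − 0.0)/2 = 2.3 m; q_2 = 0.70 × 0.38 × 2.3 = 0.6118 m³/s
w_3 = (6.8 − 2.1)/2 = 2.35 m; q_3 = 1.07 × 0.62 × 2.35 = 1.559 m³/s
w_4 = (8.7 − 4.6)/2 = 2.05 m; q_4 = 0.91 × 0.68 × 2.05 = 1.269 m³/s
w_5 = (11.6 − 6.8)/2 = 2.4 m; q_5 = 0.91 × 0.69 × 2.4 = 1.507 m³/s
w_6 = (14.2 − 8.7)/2 = 2.75 m; q_6 = 0.89 × 0.71 × 2.75 = 1.738 m³/s
w_7 = (18.9 − 11.6)/2 = 3.65 m; q_7 = 1.19 × 0.84 × 3.65 = 3.649 m³/s
Stations 1, 8 contribute zero (depth or velocity is 0).
Q = Σ qᵢ = 10.33 m³/s
= 10.33 × 3600 = 37200 m³/h

37200 m³/h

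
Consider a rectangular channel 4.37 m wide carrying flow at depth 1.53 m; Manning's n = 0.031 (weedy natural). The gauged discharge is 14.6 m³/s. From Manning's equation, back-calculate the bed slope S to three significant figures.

A = b·y = 4.37 × 1.53 = 6.686 m²
P = b + 2y = 4.37 + 2×1.53 = 7.430 m
R = A/P = 6.686/7.430 = 0.8999 m
S = (Q·n / (1·A·R^(2/3)))² = (14.6×0.031 / (1×6.686×0.9321))² = 0.005274

0.00527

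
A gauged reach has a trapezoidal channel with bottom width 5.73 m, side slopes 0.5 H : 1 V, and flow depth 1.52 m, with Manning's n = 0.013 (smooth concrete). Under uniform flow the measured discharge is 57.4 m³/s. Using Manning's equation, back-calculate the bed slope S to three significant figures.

0.00516

A = (b + z·y)·y = (5.73 + 0.5×1.52)×1.52 = 9.865 m²
P = b + 2y√(1+z²) = 5.73 + 2×1.52×√(1+0.5²) = 9.129 m
R = A/P = 9.865/9.129 = 1.081 m
S = (Q·n / (1·A·R^(2/3)))² = (57.4×0.013 / (1×9.865×1.053))² = 0.005160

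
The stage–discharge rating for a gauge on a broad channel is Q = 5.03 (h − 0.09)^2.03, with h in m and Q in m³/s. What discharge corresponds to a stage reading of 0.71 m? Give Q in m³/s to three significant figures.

1.91 m³/s

Q = 5.03 × (0.71 − 0.09)^2.03 = 5.03 × 0.62^2.03 = 1.906 m³/s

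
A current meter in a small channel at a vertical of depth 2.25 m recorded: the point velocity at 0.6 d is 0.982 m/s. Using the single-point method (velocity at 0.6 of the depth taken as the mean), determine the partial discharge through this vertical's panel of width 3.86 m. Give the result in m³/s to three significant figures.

v̄ = v₀.₆ = 0.982 m/s
q = v̄ × d × w = 0.9820 × 2.25 × 3.86 = 8.529 m³/s

8.53 m³/s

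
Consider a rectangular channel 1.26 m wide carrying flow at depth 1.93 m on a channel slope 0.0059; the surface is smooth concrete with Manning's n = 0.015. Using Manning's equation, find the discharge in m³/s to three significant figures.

7.58 m³/s

A = b·y = 1.26 × 1.93 = 2.432 m²
P = b + 2y = 1.26 + 2×1.93 = 5.120 m
R = A/P = 2.432/5.120 = 0.4750 m
Q = (1/n)·A·R^(2/3)·S^(1/2) = (1/0.015) × 2.432 × 0.4750^(2/3) × 0.0059^(1/2) = 7.581 m³/s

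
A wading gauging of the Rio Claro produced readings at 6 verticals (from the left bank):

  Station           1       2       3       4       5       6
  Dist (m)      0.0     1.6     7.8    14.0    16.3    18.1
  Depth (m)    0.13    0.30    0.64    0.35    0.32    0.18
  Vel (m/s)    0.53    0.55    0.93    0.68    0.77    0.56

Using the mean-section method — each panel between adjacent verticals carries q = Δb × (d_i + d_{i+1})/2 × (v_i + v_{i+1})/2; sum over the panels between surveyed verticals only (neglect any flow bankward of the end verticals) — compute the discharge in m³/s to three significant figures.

Panel 1-2: Δb = 1.6 m, d̄ = (0.13+0.30)/2 = 0.215, v̄ = (0.53+0.55)/2 = 0.54 → q = 1.6×0.215×0.54 = 0.1858 m³/s
Panel 2-3: Δb = 6.2 m, d̄ = (0.30+0.64)/2 = 0.47, v̄ = (0.55+0.93)/2 = 0.74 → q = 6.2×0.47×0.74 = 2.156 m³/s
Panel 3-4: Δb = 6.2 m, d̄ = (0.64+0.35)/2 = 0.495, v̄ = (0.93+0.68)/2 = 0.805 → q = 6.2×0.495×0.805 = 2.471 m³/s
Panel 4-5: Δb = 2.3 m, d̄ = (0.35+0.32)/2 = 0.335, v̄ = (0.68+0.77)/2 = 0.725 → q = 2.3×0.335×0.725 = 0.5586 m³/s
Panel 5-6: Δb = 1.8 m, d̄ = (0.32+0.18)/2 = 0.25, v̄ = (0.77+0.56)/2 = 0.665 → q = 1.8×0.25×0.665 = 0.2993 m³/s
Q = Σ q = 5.671 m³/s

5.67 m³/s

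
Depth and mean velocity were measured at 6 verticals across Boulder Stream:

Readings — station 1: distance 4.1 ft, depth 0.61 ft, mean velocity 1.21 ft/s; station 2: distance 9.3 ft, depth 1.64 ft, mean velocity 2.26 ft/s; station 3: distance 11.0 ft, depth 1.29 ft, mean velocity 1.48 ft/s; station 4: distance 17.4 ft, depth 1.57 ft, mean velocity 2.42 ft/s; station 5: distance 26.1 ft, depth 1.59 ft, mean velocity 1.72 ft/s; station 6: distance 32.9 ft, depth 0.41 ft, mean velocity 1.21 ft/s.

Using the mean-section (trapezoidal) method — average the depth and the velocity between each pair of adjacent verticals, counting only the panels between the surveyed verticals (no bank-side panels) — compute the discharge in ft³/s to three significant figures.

Panel 1-2: Δb = 5.2 ft, d̄ = (0.61+1.64)/2 = 1.125, v̄ = (1.21+2.26)/2 = 1.735 → q = 5.2×1.125×1.735 = 10.15 ft³/s
Panel 2-3: Δb = 1.7 ft, d̄ = (1.64+1.29)/2 = 1.465, v̄ = (2.26+1.48)/2 = 1.87 → q = 1.7×1.465×1.87 = 4.657 ft³/s
Panel 3-4: Δb = 6.4 ft, d̄ = (1.29+1.57)/2 = 1.43, v̄ = (1.48+2.42)/2 = 1.95 → q = 6.4×1.43×1.95 = 17.85 ft³/s
Panel 4-5: Δb = 8.7 ft, d̄ = (1.57+1.59)/2 = 1.58, v̄ = (2.42+1.72)/2 = 2.07 → q = 8.7×1.58×2.07 = 28.45 ft³/s
Panel 5-6: Δb = 6.8 ft, d̄ = (1.59+0.41)/2 = 1, v̄ = (1.72+1.21)/2 = 1.465 → q = 6.8×1×1.465 = 9.962 ft³/s
Q = Σ q = 71.07 ft³/s

71.1 ft³/s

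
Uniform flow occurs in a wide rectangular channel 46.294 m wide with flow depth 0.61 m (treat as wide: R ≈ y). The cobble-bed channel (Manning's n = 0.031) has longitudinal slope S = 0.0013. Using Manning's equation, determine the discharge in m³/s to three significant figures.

A = b·y = 46.294 × 0.61 = 28.24 m²
Wide channel: R ≈ y = 0.61 m
Q = (1/n)·A·R^(2/3)·S^(1/2) = (1/0.031) × 28.24 × 0.6100^(2/3) × 0.0013^(1/2) = 23.62 m³/s

23.6 m³/s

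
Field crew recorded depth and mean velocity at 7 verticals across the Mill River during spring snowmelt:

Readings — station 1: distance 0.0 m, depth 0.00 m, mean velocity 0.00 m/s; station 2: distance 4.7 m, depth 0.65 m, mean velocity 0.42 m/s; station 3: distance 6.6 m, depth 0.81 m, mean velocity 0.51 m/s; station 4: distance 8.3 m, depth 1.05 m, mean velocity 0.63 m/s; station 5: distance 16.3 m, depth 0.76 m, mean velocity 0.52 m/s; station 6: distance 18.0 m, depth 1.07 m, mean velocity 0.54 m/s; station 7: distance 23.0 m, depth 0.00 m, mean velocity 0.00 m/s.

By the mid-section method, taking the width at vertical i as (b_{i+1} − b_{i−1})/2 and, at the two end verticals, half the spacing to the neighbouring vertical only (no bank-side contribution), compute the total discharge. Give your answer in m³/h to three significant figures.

31300 m³/h

w_2 = (6.6 − 0.0)/2 = 3.3 m; q_2 = 0.42 × 0.65 × 3.3 = 0.9009 m³/s
w_3 = (8.3 − 4.7)/2 = 1.8 m; q_3 = 0.51 × 0.81 × 1.8 = 0.7436 m³/s
w_4 = (16.3 − 6.6)/2 = 4.85 m; q_4 = 0.63 × 1.05 × 4.85 = 3.208 m³/s
w_5 = (18.0 − 8.3)/2 = 4.85 m; q_5 = 0.52 × 0.76 × 4.85 = 1.917 m³/s
w_6 = (23.0 − 16.3)/2 = 3.35 m; q_6 = 0.54 × 1.07 × 3.35 = 1.936 m³/s
Stations 1, 7 contribute zero (depth or velocity is 0).
Q = Σ qᵢ = 8.705 m³/s
= 8.705 × 3600 = 31340 m³/h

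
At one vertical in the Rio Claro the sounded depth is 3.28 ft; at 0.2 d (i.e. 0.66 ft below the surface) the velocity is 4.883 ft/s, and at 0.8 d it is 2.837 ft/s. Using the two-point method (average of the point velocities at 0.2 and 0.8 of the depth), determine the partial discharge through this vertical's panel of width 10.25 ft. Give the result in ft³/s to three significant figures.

130 ft³/s

v̄ = (4.883 + 2.837) / 2 = 3.860 ft/s
q = v̄ × d × w = 3.860 × 3.28 × 10.25 = 129.8 ft³/s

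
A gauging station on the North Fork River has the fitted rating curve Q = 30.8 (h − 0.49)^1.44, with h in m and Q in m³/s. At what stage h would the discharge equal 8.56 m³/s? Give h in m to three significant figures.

0.901 m

h − h₀ = (Q/C)^(1/b) = (8.56/30.8)^(1/1.44) = 0.4110 m
h = 0.49 + 0.4110 = 0.9010 m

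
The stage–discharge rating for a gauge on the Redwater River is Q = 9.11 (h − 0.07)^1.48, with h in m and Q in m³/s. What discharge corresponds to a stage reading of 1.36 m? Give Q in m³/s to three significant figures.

Q = 9.11 × (1.36 − 0.07)^1.48 = 9.11 × 1.29^1.48 = 13.28 m³/s

13.3 m³/s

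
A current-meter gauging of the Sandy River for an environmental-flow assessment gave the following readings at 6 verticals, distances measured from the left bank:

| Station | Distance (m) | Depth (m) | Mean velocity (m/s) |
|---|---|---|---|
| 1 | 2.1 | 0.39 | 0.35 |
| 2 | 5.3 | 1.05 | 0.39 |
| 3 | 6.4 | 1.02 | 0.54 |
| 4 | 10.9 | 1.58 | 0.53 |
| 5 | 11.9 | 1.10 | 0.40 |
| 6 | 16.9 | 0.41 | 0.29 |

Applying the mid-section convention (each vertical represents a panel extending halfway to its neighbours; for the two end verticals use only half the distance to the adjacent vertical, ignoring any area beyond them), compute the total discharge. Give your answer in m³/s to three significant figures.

6.56 m³/s

w_1 = (5.3 − 2.1)/2 = 1.6 m; q_1 = 0.35 × 0.39 × 1.6 = 0.2184 m³/s
w_2 = (6.4 − 2.1)/2 = 2.15 m; q_2 = 0.39 × 1.05 × 2.15 = 0.8804 m³/s
w_3 = (10.9 − 5.3)/2 = 2.8 m; q_3 = 0.54 × 1.02 × 2.8 = 1.542 m³/s
w_4 = (11.9 − 6.4)/2 = 2.75 m; q_4 = 0.53 × 1.58 × 2.75 = 2.303 m³/s
w_5 = (16.9 − 10.9)/2 = 3 m; q_5 = 0.40 × 1.10 × 3 = 1.320 m³/s
w_6 = (16.9 − 11.9)/2 = 2.5 m; q_6 = 0.29 × 0.41 × 2.5 = 0.2973 m³/s
Q = Σ qᵢ = 6.561 m³/s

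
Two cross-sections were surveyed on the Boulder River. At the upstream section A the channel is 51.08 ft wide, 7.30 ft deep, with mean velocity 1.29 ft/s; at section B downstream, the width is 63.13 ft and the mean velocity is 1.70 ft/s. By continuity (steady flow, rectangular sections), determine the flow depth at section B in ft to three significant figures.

Q = A₁V₁ = (51.08×7.30) × 1.29 = 481.0 ft³/s
d₂ = Q/(b₂ V₂) = 481.0/(63.13×1.70) = 4.482 ft

4.48 ft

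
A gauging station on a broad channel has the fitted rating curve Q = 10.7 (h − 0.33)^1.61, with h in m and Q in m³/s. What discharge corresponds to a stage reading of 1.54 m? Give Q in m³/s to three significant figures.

14.5 m³/s

Q = 10.7 × (1.54 − 0.33)^1.61 = 10.7 × 1.21^1.61 = 14.54 m³/s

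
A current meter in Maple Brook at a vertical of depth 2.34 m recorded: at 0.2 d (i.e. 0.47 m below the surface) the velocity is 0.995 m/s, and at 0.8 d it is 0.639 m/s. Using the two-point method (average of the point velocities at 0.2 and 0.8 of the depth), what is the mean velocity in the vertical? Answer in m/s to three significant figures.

v̄ = (0.995 + 0.639) / 2 = 0.8170 m/s

0.817 m/s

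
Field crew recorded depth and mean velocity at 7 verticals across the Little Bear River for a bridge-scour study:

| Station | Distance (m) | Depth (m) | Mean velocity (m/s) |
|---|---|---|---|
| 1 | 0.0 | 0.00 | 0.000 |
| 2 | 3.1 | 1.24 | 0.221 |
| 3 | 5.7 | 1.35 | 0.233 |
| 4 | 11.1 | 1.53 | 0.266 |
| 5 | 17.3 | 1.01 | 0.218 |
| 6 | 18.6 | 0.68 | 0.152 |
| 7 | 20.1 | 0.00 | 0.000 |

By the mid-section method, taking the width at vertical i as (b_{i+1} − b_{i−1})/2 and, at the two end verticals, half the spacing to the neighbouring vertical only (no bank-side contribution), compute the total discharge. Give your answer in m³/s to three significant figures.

w_2 = (5.7 − 0.0)/2 = 2.85 m; q_2 = 0.221 × 1.24 × 2.85 = 0.7810 m³/s
w_3 = (11.1 − 3.1)/2 = 4 m; q_3 = 0.233 × 1.35 × 4 = 1.258 m³/s
w_4 = (17.3 − 5.7)/2 = 5.8 m; q_4 = 0.266 × 1.53 × 5.8 = 2.360 m³/s
w_5 = (18.6 − 11.1)/2 = 3.75 m; q_5 = 0.218 × 1.01 × 3.75 = 0.8257 m³/s
w_6 = (20.1 − 17.3)/2 = 1.4 m; q_6 = 0.152 × 0.68 × 1.4 = 0.1447 m³/s
Stations 1, 7 contribute zero (depth or velocity is 0).
Q = Σ qᵢ = 5.370 m³/s

5.37 m³/s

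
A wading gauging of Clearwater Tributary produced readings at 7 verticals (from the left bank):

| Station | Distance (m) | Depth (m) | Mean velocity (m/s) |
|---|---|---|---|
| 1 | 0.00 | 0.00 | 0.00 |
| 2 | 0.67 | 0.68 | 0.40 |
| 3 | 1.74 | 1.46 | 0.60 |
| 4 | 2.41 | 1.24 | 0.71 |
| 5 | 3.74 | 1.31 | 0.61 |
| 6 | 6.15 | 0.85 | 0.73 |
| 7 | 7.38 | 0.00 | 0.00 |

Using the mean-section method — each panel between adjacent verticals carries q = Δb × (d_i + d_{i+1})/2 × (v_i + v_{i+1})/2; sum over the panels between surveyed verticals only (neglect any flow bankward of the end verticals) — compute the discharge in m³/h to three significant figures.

15400 m³/h

Panel 1-2: Δb = 0.67 m, d̄ = (0.00+0.68)/2 = 0.34, v̄ = (0.00+0.40)/2 = 0.2 → q = 0.67×0.34×0.2 = 0.04556 m³/s
Panel 2-3: Δb = 1.07 m, d̄ = (0.68+1.46)/2 = 1.07, v̄ = (0.40+0.60)/2 = 0.5 → q = 1.07×1.07×0.5 = 0.5725 m³/s
Panel 3-4: Δb = 0.67 m, d̄ = (1.46+1.24)/2 = 1.35, v̄ = (0.60+0.71)/2 = 0.655 → q = 0.67×1.35×0.655 = 0.5924 m³/s
Panel 4-5: Δb = 1.33 m, d̄ = (1.24+1.31)/2 = 1.275, v̄ = (0.71+0.61)/2 = 0.66 → q = 1.33×1.275×0.66 = 1.119 m³/s
Panel 5-6: Δb = 2.41 m, d̄ = (1.31+0.85)/2 = 1.08, v̄ = (0.61+0.73)/2 = 0.67 → q = 2.41×1.08×0.67 = 1.744 m³/s
Panel 6-7: Δb = 1.23 m, d̄ = (0.85+0.00)/2 = 0.425, v̄ = (0.73+0.00)/2 = 0.365 → q = 1.23×0.425×0.365 = 0.1908 m³/s
Q = Σ q = 4.264 m³/s
= 4.264 × 3600 = 15350 m³/h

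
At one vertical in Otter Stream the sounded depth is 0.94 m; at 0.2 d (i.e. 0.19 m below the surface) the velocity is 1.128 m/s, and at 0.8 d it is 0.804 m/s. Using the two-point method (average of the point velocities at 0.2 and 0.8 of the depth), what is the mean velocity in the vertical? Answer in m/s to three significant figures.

0.966 m/s

v̄ = (1.128 + 0.804) / 2 = 0.9660 m/s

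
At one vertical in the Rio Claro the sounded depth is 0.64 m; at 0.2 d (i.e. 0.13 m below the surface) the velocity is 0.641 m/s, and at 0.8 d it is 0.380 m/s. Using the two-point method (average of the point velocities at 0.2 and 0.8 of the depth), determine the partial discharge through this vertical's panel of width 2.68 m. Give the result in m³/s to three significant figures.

0.876 m³/s

v̄ = (0.641 + 0.380) / 2 = 0.5105 m/s
q = v̄ × d × w = 0.5105 × 0.64 × 2.68 = 0.8756 m³/s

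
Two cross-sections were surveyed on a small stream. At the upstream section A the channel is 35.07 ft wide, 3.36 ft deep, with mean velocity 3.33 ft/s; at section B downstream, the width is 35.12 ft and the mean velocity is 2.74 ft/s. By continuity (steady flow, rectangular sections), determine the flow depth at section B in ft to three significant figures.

4.08 ft

Q = A₁V₁ = (35.07×3.36) × 3.33 = 392.4 ft³/s
d₂ = Q/(b₂ V₂) = 392.4/(35.12×2.74) = 4.078 ft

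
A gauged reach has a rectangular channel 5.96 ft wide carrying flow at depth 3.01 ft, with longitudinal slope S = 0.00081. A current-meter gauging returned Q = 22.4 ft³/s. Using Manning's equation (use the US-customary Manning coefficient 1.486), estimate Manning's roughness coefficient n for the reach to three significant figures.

A = b·y = 5.96 × 3.01 = 17.94 ft²
P = b + 2y = 5.96 + 2×3.01 = 11.98 ft
R = A/P = 17.94/11.98 = 1.497 ft
n = (1.486/Q)·A·R^(2/3)·S^(1/2) = (1.486/22.4) × 17.94 × 1.309 × 0.02846 = 0.04433

0.0443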